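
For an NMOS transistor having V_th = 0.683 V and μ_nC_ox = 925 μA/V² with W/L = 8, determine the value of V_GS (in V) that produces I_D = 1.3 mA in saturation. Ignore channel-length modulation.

k_n = μ_nC_ox · (W/L) = 7.4 mA/V².
In saturation I_D = ½ k_n (V_GS − V_th)², so V_GS − V_th = √(2 I_D / k_n) = √(2 × 1.3 / 7.4) = 0.593 V.
V_GS = 0.683 + 0.593 = 1.28 V.

V_GS = 1.28 V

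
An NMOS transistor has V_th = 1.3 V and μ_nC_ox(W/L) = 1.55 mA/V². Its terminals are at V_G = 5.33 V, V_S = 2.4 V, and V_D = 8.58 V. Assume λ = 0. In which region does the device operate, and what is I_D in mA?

Saturation; I_D = 2.06 mA

V_GS = V_G − V_S = 5.33 − 2.4 = 2.93 V; V_DS = V_D − V_S = 8.58 − 2.4 = 6.18 V.
V_ov = V_GS − V_th = 2.93 − 1.3 = 1.63 V.
Since V_DS = 6.18 V ≥ V_ov = 1.63 V, the device is in saturation.
I_D = ½ k_n V_ov² = 0.5 × 1.55 × 1.63² = 2.06 mA.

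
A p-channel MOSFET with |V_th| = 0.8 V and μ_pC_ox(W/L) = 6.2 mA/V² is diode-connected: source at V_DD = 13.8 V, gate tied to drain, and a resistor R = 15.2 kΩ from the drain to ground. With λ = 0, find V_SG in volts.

V_SG = 1.31 V

With gate tied to drain, V_SG = V_SD ≥ V_SG − |V_th|, so the device is in saturation.
KCL at the drain: ½ k_p (V_SG − |V_th|)² = (V_DD − V_SG)/R.
Let x = V_SG − 0.8. Then 47.1 x² + x − 13 = 0, giving x = 0.515 V (positive root), so V_SG = 1.31 V.
I_D = (V_DD − V_SG)/R = (13.8 − 1.31) / 15.2 = 0.821 mA.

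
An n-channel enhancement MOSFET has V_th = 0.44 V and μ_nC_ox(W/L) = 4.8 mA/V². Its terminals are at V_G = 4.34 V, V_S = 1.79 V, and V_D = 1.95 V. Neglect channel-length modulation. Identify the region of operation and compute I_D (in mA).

V_GS = V_G − V_S = 4.34 − 1.79 = 2.55 V; V_DS = V_D − V_S = 1.95 − 1.79 = 0.16 V.
V_ov = V_GS − V_th = 2.55 − 0.44 = 2.11 V.
Since V_DS = 0.16 V < V_ov = 2.11 V, the device is in the triode region.
I_D = k_n [V_ov · V_DS − ½ V_DS²] = 4.8 × [2.11 × 0.16 − 0.5 × 0.16²] = 1.56 mA.

Triode; I_D = 1.56 mA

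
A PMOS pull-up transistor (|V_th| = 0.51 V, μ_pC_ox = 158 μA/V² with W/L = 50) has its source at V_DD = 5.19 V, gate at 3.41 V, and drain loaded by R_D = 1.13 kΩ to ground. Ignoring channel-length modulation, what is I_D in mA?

V_SG = V_DD − V_G = 5.19 − 3.41 = 1.78 V, so V_ov = 1.78 − 0.51 = 1.27 V.
k_p = μ_pC_ox · (W/L) = 7.9 mA/V².
Assume saturation: I_D = ½ k_p V_ov² = 0.5 × 7.9 × 1.27² = 6.37 mA, giving V_SD = V_DD − I_D R_D = 5.19 − 6.37 × 1.13 = -2.01 V.
But -2.01 V < V_ov = 1.27 V, so the device is actually in triode.
In triode I_D = k_p[V_ov V_SD − ½ V_SD²] and I_D = (V_DD − V_SD)/R_D. Equating: 4.46 V_SD² − 12.34 V_SD + 5.19 = 0, giving V_SD = 0.518 V (the root below V_ov).
I_D = (5.19 − 0.518) / 1.13 = 4.13 mA.

I_D = 4.13 mA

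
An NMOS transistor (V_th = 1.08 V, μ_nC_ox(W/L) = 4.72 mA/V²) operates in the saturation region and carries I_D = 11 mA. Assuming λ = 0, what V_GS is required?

V_GS = 3.24 V

In saturation I_D = ½ k_n (V_GS − V_th)², so V_GS − V_th = √(2 I_D / k_n) = √(2 × 11 / 4.72) = 2.16 V.
V_GS = 1.08 + 2.16 = 3.24 V.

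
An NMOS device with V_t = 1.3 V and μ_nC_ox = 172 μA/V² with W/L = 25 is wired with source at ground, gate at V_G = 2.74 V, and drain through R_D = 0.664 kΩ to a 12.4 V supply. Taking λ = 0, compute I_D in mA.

V_GS = V_G = 2.74 V, so V_ov = 2.74 − 1.3 = 1.44 V.
k_n = μ_nC_ox · (W/L) = 4.3 mA/V².
Assume saturation: I_D = ½ k_n V_ov² = 0.5 × 4.3 × 1.44² = 4.46 mA, giving V_DS = V_DD − I_D R_D = 12.4 − 4.46 × 0.664 = 9.44 V.
V_DS = 9.44 V ≥ V_ov = 1.44 V, confirming saturation.

I_D = 4.46 mA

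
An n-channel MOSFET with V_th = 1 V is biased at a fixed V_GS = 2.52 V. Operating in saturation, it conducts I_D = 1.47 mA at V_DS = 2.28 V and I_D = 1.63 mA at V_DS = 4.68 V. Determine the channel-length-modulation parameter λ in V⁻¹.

λ = 0.0506 V⁻¹

With V_GS fixed, I_D ∝ (1 + λ V_DS) in saturation, so I_D2/I_D1 = (1 + λ V_DS2)/(1 + λ V_DS1).
1.63/1.47 = 1.109 = (1 + 4.68 λ)/(1 + 2.28 λ).
Solving: λ (I_D1 V_DS2 − I_D2 V_DS1) = I_D2 − I_D1, so λ = (1.63 − 1.47) / (1.47 × 4.68 − 1.63 × 2.28) = 0.16 / 3.16 = 0.0506 V⁻¹.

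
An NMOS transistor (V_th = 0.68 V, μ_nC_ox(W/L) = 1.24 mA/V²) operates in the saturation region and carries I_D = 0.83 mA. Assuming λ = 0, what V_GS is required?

In saturation I_D = ½ k_n (V_GS − V_th)², so V_GS − V_th = √(2 I_D / k_n) = √(2 × 0.83 / 1.24) = 1.16 V.
V_GS = 0.68 + 1.16 = 1.84 V.

V_GS = 1.84 V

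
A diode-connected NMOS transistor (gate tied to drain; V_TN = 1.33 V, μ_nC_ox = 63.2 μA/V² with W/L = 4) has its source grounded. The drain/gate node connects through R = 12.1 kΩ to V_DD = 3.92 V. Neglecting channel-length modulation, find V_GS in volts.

With gate tied to drain, V_GS = V_DS ≥ V_GS − V_TN, so the device is in saturation.
k_n = μ_nC_ox · (W/L) = 0.2528 mA/V².
KCL at the drain: ½ k_n (V_GS − V_TN)² = (V_DD − V_GS)/R.
Let x = V_GS − 1.33. Then 1.53 x² + x − 2.59 = 0, giving x = 1.01 V (positive root), so V_GS = 2.34 V.
I_D = (V_DD − V_GS)/R = (3.92 − 2.34) / 12.1 = 0.13 mA.

V_GS = 2.34 V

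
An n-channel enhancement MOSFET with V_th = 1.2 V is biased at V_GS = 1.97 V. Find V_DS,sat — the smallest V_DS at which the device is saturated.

The boundary between triode and saturation is V_DS = V_GS − V_th = V_ov.
V_ov = 1.97 − 1.2 = 0.77 V.

V_DS,sat = 0.770 V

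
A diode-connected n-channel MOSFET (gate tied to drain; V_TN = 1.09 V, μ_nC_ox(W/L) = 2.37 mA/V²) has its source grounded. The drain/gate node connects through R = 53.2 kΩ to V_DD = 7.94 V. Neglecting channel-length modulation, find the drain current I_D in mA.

I_D = 0.123 mA

With gate tied to drain, V_GS = V_DS ≥ V_GS − V_TN, so the device is in saturation.
KCL at the drain: ½ k_n (V_GS − V_TN)² = (V_DD − V_GS)/R.
Let x = V_GS − 1.09. Then 63 x² + x − 6.85 = 0, giving x = 0.322 V (positive root), so V_GS = 1.41 V.
I_D = (V_DD − V_GS)/R = (7.94 − 1.41) / 53.2 = 0.123 mA.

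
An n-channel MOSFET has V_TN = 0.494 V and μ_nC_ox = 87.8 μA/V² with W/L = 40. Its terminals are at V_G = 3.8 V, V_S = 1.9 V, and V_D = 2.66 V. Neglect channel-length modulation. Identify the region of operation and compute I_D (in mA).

Triode; I_D = 2.74 mA

V_GS = V_G − V_S = 3.8 − 1.9 = 1.9 V; V_DS = V_D − V_S = 2.66 − 1.9 = 0.76 V.
k_n = μ_nC_ox · (W/L) = 3.512 mA/V².
V_ov = V_GS − V_TN = 1.9 − 0.494 = 1.41 V.
Since V_DS = 0.76 V < V_ov = 1.41 V, the device is in the triode region.
I_D = k_n [V_ov · V_DS − ½ V_DS²] = 3.512 × [1.41 × 0.76 − 0.5 × 0.76²] = 2.74 mA.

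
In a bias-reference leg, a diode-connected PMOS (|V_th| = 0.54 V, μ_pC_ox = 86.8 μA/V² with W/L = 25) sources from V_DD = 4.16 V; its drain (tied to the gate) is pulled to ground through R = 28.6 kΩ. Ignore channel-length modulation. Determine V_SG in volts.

V_SG = 0.866 V

With gate tied to drain, V_SG = V_SD ≥ V_SG − |V_th|, so the device is in saturation.
k_p = μ_pC_ox · (W/L) = 2.17 mA/V².
KCL at the drain: ½ k_p (V_SG − |V_th|)² = (V_DD − V_SG)/R.
Let x = V_SG − 0.54. Then 31 x² + x − 3.62 = 0, giving x = 0.326 V (positive root), so V_SG = 0.866 V.
I_D = (V_DD − V_SG)/R = (4.16 − 0.866) / 28.6 = 0.115 mA.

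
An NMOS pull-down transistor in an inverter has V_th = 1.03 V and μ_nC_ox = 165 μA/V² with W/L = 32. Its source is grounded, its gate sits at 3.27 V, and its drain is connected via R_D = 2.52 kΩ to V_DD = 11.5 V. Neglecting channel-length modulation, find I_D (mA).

V_GS = V_G = 3.27 V, so V_ov = 3.27 − 1.03 = 2.24 V.
k_n = μ_nC_ox · (W/L) = 5.28 mA/V².
Assume saturation: I_D = ½ k_n V_ov² = 0.5 × 5.28 × 2.24² = 13.2 mA, giving V_DS = V_DD − I_D R_D = 11.5 − 13.2 × 2.52 = -21.9 V.
But -21.9 V < V_ov = 2.24 V, so the device is actually in triode.
In triode I_D = k_n[V_ov V_DS − ½ V_DS²] and I_D = (V_DD − V_DS)/R_D. Equating: 6.65 V_DS² − 30.8 V_DS + 11.5 = 0, giving V_DS = 0.41 V (the root below V_ov).
I_D = (11.5 − 0.41) / 2.52 = 4.4 mA.

I_D = 4.40 mA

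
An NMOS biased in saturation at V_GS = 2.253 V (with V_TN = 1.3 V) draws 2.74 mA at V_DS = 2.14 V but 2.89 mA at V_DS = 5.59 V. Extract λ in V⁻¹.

λ = 0.0164 V⁻¹

With V_GS fixed, I_D ∝ (1 + λ V_DS) in saturation, so I_D2/I_D1 = (1 + λ V_DS2)/(1 + λ V_DS1).
2.89/2.74 = 1.055 = (1 + 5.59 λ)/(1 + 2.14 λ).
Solving: λ (I_D1 V_DS2 − I_D2 V_DS1) = I_D2 − I_D1, so λ = (2.89 − 2.74) / (2.74 × 5.59 − 2.89 × 2.14) = 0.15 / 9.13 = 0.0164 V⁻¹.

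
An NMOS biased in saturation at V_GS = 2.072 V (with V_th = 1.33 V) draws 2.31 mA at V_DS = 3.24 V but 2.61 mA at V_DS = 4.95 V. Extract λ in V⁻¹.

With V_GS fixed, I_D ∝ (1 + λ V_DS) in saturation, so I_D2/I_D1 = (1 + λ V_DS2)/(1 + λ V_DS1).
2.61/2.31 = 1.13 = (1 + 4.95 λ)/(1 + 3.24 λ).
Solving: λ (I_D1 V_DS2 − I_D2 V_DS1) = I_D2 − I_D1, so λ = (2.61 − 2.31) / (2.31 × 4.95 − 2.61 × 3.24) = 0.3 / 2.98 = 0.101 V⁻¹.

λ = 0.101 V⁻¹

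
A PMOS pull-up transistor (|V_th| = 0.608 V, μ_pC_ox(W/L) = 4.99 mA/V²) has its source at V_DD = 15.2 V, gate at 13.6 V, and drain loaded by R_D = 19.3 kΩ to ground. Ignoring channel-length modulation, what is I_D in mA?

V_SG = V_DD − V_G = 15.2 − 13.6 = 1.6 V, so V_ov = 1.6 − 0.608 = 0.992 V.
Assume saturation: I_D = ½ k_p V_ov² = 0.5 × 4.99 × 0.992² = 2.46 mA, giving V_SD = V_DD − I_D R_D = 15.2 − 2.46 × 19.3 = -32.2 V.
But -32.2 V < V_ov = 0.992 V, so the device is actually in triode.
In triode I_D = k_p[V_ov V_SD − ½ V_SD²] and I_D = (V_DD − V_SD)/R_D. Equating: 48.2 V_SD² − 96.54 V_SD + 15.2 = 0, giving V_SD = 0.172 V (the root below V_ov).
I_D = (15.2 − 0.172) / 19.3 = 0.779 mA.

I_D = 0.779 mA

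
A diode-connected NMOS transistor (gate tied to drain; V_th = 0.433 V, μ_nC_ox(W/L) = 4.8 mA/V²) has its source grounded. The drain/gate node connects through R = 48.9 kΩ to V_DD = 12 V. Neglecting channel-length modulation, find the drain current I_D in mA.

I_D = 0.230 mA

With gate tied to drain, V_GS = V_DS ≥ V_GS − V_th, so the device is in saturation.
KCL at the drain: ½ k_n (V_GS − V_th)² = (V_DD − V_GS)/R.
Let x = V_GS − 0.433. Then 117 x² + x − 11.57 = 0, giving x = 0.31 V (positive root), so V_GS = 0.743 V.
I_D = (V_DD − V_GS)/R = (12 − 0.743) / 48.9 = 0.23 mA.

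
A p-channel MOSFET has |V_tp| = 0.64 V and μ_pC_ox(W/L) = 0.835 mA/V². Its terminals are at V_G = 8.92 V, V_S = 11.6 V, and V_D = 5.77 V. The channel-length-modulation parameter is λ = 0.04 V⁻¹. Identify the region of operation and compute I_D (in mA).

Saturation; I_D = 2.14 mA

V_SG = V_S − V_G = 11.6 − 8.92 = 2.68 V; V_SD = V_S − V_D = 11.6 − 5.77 = 5.83 V.
V_ov = V_SG − |V_tp| = 2.68 − 0.64 = 2.04 V.
Since V_SD = 5.83 V ≥ V_ov = 2.04 V, the device is in saturation.
I_D = ½ k_p V_ov² (1 + λ V_SD) = 0.5 × 0.835 × 2.04² × (1 + 0.04 × 5.83) = 2.14 mA.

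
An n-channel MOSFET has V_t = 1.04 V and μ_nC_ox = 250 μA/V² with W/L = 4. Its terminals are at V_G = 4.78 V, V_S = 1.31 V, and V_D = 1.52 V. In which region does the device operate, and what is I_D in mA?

V_GS = V_G − V_S = 4.78 − 1.31 = 3.47 V; V_DS = V_D − V_S = 1.52 − 1.31 = 0.21 V.
k_n = μ_nC_ox · (W/L) = 1 mA/V².
V_ov = V_GS − V_t = 3.47 − 1.04 = 2.43 V.
Since V_DS = 0.21 V < V_ov = 2.43 V, the device is in the triode region.
I_D = k_n [V_ov · V_DS − ½ V_DS²] = 1 × [2.43 × 0.21 − 0.5 × 0.21²] = 0.488 mA.

Triode; I_D = 0.488 mA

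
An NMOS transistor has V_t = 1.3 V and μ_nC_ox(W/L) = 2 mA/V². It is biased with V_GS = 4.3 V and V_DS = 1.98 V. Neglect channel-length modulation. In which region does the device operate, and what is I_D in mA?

Triode; I_D = 7.96 mA

V_ov = V_GS − V_t = 4.3 − 1.3 = 3 V.
Since V_DS = 1.98 V < V_ov = 3 V, the device is in the triode region.
I_D = k_n [V_ov · V_DS − ½ V_DS²] = 2 × [3 × 1.98 − 0.5 × 1.98²] = 7.96 mA.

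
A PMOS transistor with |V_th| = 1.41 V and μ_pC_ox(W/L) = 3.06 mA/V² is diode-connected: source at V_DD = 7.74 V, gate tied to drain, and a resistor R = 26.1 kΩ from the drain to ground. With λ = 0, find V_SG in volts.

With gate tied to drain, V_SG = V_SD ≥ V_SG − |V_th|, so the device is in saturation.
KCL at the drain: ½ k_p (V_SG − |V_th|)² = (V_DD − V_SG)/R.
Let x = V_SG − 1.41. Then 39.9 x² + x − 6.33 = 0, giving x = 0.386 V (positive root), so V_SG = 1.8 V.
I_D = (V_DD − V_SG)/R = (7.74 − 1.8) / 26.1 = 0.228 mA.

V_SG = 1.80 V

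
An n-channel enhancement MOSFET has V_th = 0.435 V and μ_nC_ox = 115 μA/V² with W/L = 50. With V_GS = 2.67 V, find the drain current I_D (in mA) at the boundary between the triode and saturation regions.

I_D = 14.4 mA

At the boundary V_DS = V_ov = V_GS − V_th = 2.67 − 0.435 = 2.23 V.
k_n = μ_nC_ox · (W/L) = 5.75 mA/V².
I_D = ½ k_n V_ov² = 0.5 × 5.75 × 2.23² = 14.4 mA.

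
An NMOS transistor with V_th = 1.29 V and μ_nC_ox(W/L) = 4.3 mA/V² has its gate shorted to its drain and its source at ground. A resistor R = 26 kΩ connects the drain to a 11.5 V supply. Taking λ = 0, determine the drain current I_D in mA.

With gate tied to drain, V_GS = V_DS ≥ V_GS − V_th, so the device is in saturation.
KCL at the drain: ½ k_n (V_GS − V_th)² = (V_DD − V_GS)/R.
Let x = V_GS − 1.29. Then 55.9 x² + x − 10.21 = 0, giving x = 0.419 V (positive root), so V_GS = 1.71 V.
I_D = (V_DD − V_GS)/R = (11.5 − 1.71) / 26 = 0.377 mA.

I_D = 0.377 mA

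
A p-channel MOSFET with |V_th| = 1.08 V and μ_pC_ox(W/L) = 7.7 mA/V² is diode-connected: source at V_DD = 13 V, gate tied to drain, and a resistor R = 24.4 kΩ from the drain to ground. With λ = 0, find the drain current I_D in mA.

I_D = 0.474 mA

With gate tied to drain, V_SG = V_SD ≥ V_SG − |V_th|, so the device is in saturation.
KCL at the drain: ½ k_p (V_SG − |V_th|)² = (V_DD − V_SG)/R.
Let x = V_SG − 1.08. Then 93.9 x² + x − 11.92 = 0, giving x = 0.351 V (positive root), so V_SG = 1.43 V.
I_D = (V_DD − V_SG)/R = (13 − 1.43) / 24.4 = 0.474 mA.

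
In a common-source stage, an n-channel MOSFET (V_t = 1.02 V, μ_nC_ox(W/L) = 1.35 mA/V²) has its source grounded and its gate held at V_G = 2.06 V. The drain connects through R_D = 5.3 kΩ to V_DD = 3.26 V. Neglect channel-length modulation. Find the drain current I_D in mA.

I_D = 0.523 mA

V_GS = V_G = 2.06 V, so V_ov = 2.06 − 1.02 = 1.04 V.
Assume saturation: I_D = ½ k_n V_ov² = 0.5 × 1.35 × 1.04² = 0.73 mA, giving V_DS = V_DD − I_D R_D = 3.26 − 0.73 × 5.3 = -0.609 V.
But -0.609 V < V_ov = 1.04 V, so the device is actually in triode.
In triode I_D = k_n[V_ov V_DS − ½ V_DS²] and I_D = (V_DD − V_DS)/R_D. Equating: 3.58 V_DS² − 8.441 V_DS + 3.26 = 0, giving V_DS = 0.487 V (the root below V_ov).
I_D = (3.26 − 0.487) / 5.3 = 0.523 mA.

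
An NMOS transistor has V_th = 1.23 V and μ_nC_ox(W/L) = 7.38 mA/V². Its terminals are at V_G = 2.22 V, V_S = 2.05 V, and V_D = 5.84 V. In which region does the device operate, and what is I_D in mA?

V_GS = V_G − V_S = 2.22 − 2.05 = 0.17 V; V_DS = V_D − V_S = 5.84 − 2.05 = 3.79 V.
V_GS = 0.17 V < V_th = 1.23 V, so the transistor is in cutoff.

Cutoff; I_D = 0 mA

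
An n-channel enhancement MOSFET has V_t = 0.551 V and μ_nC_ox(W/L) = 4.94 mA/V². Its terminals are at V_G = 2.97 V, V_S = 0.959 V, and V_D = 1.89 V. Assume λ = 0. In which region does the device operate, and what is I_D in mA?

Triode; I_D = 4.57 mA

V_GS = V_G − V_S = 2.97 − 0.959 = 2.01 V; V_DS = V_D − V_S = 1.89 − 0.959 = 0.931 V.
V_ov = V_GS − V_t = 2.01 − 0.551 = 1.46 V.
Since V_DS = 0.931 V < V_ov = 1.46 V, the device is in the triode region.
I_D = k_n [V_ov · V_DS − ½ V_DS²] = 4.94 × [1.46 × 0.931 − 0.5 × 0.931²] = 4.57 mA.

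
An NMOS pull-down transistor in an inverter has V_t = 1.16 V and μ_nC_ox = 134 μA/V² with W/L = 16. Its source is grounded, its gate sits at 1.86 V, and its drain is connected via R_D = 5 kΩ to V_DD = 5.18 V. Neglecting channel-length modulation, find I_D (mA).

V_GS = V_G = 1.86 V, so V_ov = 1.86 − 1.16 = 0.7 V.
k_n = μ_nC_ox · (W/L) = 2.144 mA/V².
Assume saturation: I_D = ½ k_n V_ov² = 0.5 × 2.144 × 0.7² = 0.525 mA, giving V_DS = V_DD − I_D R_D = 5.18 − 0.525 × 5 = 2.55 V.
V_DS = 2.55 V ≥ V_ov = 0.7 V, confirming saturation.

I_D = 0.525 mA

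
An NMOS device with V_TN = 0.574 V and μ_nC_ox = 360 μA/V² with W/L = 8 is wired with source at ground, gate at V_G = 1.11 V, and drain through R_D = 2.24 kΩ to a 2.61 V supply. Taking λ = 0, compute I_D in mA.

I_D = 0.414 mA

V_GS = V_G = 1.11 V, so V_ov = 1.11 − 0.574 = 0.536 V.
k_n = μ_nC_ox · (W/L) = 2.88 mA/V².
Assume saturation: I_D = ½ k_n V_ov² = 0.5 × 2.88 × 0.536² = 0.414 mA, giving V_DS = V_DD − I_D R_D = 2.61 − 0.414 × 2.24 = 1.68 V.
V_DS = 1.68 V ≥ V_ov = 0.536 V, confirming saturation.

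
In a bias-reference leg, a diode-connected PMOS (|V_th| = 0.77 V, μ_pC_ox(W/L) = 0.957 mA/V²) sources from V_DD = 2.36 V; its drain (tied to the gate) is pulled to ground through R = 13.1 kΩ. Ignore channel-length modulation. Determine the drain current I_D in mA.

With gate tied to drain, V_SG = V_SD ≥ V_SG − |V_th|, so the device is in saturation.
KCL at the drain: ½ k_p (V_SG − |V_th|)² = (V_DD − V_SG)/R.
Let x = V_SG − 0.77. Then 6.27 x² + x − 1.59 = 0, giving x = 0.43 V (positive root), so V_SG = 1.2 V.
I_D = (V_DD − V_SG)/R = (2.36 − 1.2) / 13.1 = 0.0885 mA.

I_D = 0.0885 mA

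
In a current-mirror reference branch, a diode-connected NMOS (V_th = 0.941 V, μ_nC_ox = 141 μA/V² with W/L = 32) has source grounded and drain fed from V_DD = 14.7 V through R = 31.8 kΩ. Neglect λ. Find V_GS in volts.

V_GS = 1.37 V

With gate tied to drain, V_GS = V_DS ≥ V_GS − V_th, so the device is in saturation.
k_n = μ_nC_ox · (W/L) = 4.512 mA/V².
KCL at the drain: ½ k_n (V_GS − V_th)² = (V_DD − V_GS)/R.
Let x = V_GS − 0.941. Then 71.7 x² + x − 13.76 = 0, giving x = 0.431 V (positive root), so V_GS = 1.37 V.
I_D = (V_DD − V_GS)/R = (14.7 − 1.37) / 31.8 = 0.419 mA.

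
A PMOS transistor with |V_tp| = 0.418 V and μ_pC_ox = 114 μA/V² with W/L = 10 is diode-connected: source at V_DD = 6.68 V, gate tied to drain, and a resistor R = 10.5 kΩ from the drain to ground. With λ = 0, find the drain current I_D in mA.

With gate tied to drain, V_SG = V_SD ≥ V_SG − |V_tp|, so the device is in saturation.
k_p = μ_pC_ox · (W/L) = 1.14 mA/V².
KCL at the drain: ½ k_p (V_SG − |V_tp|)² = (V_DD − V_SG)/R.
Let x = V_SG − 0.418. Then 5.98 x² + x − 6.262 = 0, giving x = 0.943 V (positive root), so V_SG = 1.36 V.
I_D = (V_DD − V_SG)/R = (6.68 − 1.36) / 10.5 = 0.507 mA.

I_D = 0.507 mA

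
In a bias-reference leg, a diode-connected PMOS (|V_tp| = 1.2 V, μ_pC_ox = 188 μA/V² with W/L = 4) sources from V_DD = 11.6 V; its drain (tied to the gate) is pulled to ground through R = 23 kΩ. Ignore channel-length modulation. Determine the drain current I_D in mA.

With gate tied to drain, V_SG = V_SD ≥ V_SG − |V_tp|, so the device is in saturation.
k_p = μ_pC_ox · (W/L) = 0.752 mA/V².
KCL at the drain: ½ k_p (V_SG − |V_tp|)² = (V_DD − V_SG)/R.
Let x = V_SG − 1.2. Then 8.65 x² + x − 10.4 = 0, giving x = 1.04 V (positive root), so V_SG = 2.24 V.
I_D = (V_DD − V_SG)/R = (11.6 − 2.24) / 23 = 0.407 mA.

I_D = 0.407 mA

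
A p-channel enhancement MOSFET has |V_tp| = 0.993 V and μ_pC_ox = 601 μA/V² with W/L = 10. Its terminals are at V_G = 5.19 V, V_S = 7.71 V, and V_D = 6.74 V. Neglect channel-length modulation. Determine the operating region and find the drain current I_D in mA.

Triode; I_D = 6.07 mA

V_SG = V_S − V_G = 7.71 − 5.19 = 2.52 V; V_SD = V_S − V_D = 7.71 − 6.74 = 0.97 V.
k_p = μ_pC_ox · (W/L) = 6.01 mA/V².
V_ov = V_SG − |V_tp| = 2.52 − 0.993 = 1.53 V.
Since V_SD = 0.97 V < V_ov = 1.53 V, the device is in the triode region.
I_D = k_p [V_ov · V_SD − ½ V_SD²] = 6.01 × [1.53 × 0.97 − 0.5 × 0.97²] = 6.07 mA.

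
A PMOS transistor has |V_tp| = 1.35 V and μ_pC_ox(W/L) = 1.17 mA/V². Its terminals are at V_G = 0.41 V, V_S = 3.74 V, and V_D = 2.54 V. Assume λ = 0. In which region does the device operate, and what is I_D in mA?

Triode; I_D = 1.94 mA

V_SG = V_S − V_G = 3.74 − 0.41 = 3.33 V; V_SD = V_S − V_D = 3.74 − 2.54 = 1.2 V.
V_ov = V_SG − |V_tp| = 3.33 − 1.35 = 1.98 V.
Since V_SD = 1.2 V < V_ov = 1.98 V, the device is in the triode region.
I_D = k_p [V_ov · V_SD − ½ V_SD²] = 1.17 × [1.98 × 1.2 − 0.5 × 1.2²] = 1.94 mA.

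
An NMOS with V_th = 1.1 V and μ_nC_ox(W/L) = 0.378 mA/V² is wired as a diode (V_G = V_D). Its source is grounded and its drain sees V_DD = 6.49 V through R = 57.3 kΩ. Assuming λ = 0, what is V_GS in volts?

With gate tied to drain, V_GS = V_DS ≥ V_GS − V_th, so the device is in saturation.
KCL at the drain: ½ k_n (V_GS − V_th)² = (V_DD − V_GS)/R.
Let x = V_GS − 1.1. Then 10.8 x² + x − 5.39 = 0, giving x = 0.661 V (positive root), so V_GS = 1.76 V.
I_D = (V_DD − V_GS)/R = (6.49 − 1.76) / 57.3 = 0.0825 mA.

V_GS = 1.76 V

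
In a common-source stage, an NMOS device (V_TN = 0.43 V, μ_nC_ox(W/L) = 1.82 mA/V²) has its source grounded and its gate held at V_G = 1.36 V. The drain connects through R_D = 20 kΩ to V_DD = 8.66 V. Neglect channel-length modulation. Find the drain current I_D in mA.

I_D = 0.418 mA

V_GS = V_G = 1.36 V, so V_ov = 1.36 − 0.43 = 0.93 V.
Assume saturation: I_D = ½ k_n V_ov² = 0.5 × 1.82 × 0.93² = 0.787 mA, giving V_DS = V_DD − I_D R_D = 8.66 − 0.787 × 20 = -7.08 V.
But -7.08 V < V_ov = 0.93 V, so the device is actually in triode.
In triode I_D = k_n[V_ov V_DS − ½ V_DS²] and I_D = (V_DD − V_DS)/R_D. Equating: 18.2 V_DS² − 34.85 V_DS + 8.66 = 0, giving V_DS = 0.293 V (the root below V_ov).
I_D = (8.66 − 0.293) / 20 = 0.418 mA.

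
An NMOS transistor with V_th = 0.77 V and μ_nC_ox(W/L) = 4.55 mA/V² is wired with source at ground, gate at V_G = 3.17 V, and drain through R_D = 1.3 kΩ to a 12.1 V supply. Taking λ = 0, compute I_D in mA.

I_D = 8.55 mA

V_GS = V_G = 3.17 V, so V_ov = 3.17 − 0.77 = 2.4 V.
Assume saturation: I_D = ½ k_n V_ov² = 0.5 × 4.55 × 2.4² = 13.1 mA, giving V_DS = V_DD − I_D R_D = 12.1 − 13.1 × 1.3 = -4.94 V.
But -4.94 V < V_ov = 2.4 V, so the device is actually in triode.
In triode I_D = k_n[V_ov V_DS − ½ V_DS²] and I_D = (V_DD − V_DS)/R_D. Equating: 2.96 V_DS² − 15.2 V_DS + 12.1 = 0, giving V_DS = 0.985 V (the root below V_ov).
I_D = (12.1 − 0.985) / 1.3 = 8.55 mA.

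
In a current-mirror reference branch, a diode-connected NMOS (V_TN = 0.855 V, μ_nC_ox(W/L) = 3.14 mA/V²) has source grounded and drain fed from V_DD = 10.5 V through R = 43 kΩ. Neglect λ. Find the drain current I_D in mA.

With gate tied to drain, V_GS = V_DS ≥ V_GS − V_TN, so the device is in saturation.
KCL at the drain: ½ k_n (V_GS − V_TN)² = (V_DD − V_GS)/R.
Let x = V_GS − 0.855. Then 67.5 x² + x − 9.645 = 0, giving x = 0.371 V (positive root), so V_GS = 1.23 V.
I_D = (V_DD − V_GS)/R = (10.5 − 1.23) / 43 = 0.216 mA.

I_D = 0.216 mA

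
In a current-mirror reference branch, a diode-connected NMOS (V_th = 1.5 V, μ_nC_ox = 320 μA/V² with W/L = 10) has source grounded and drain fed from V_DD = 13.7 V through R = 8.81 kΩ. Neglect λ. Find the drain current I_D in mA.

I_D = 1.28 mA

With gate tied to drain, V_GS = V_DS ≥ V_GS − V_th, so the device is in saturation.
k_n = μ_nC_ox · (W/L) = 3.2 mA/V².
KCL at the drain: ½ k_n (V_GS − V_th)² = (V_DD − V_GS)/R.
Let x = V_GS − 1.5. Then 14.1 x² + x − 12.2 = 0, giving x = 0.896 V (positive root), so V_GS = 2.4 V.
I_D = (V_DD − V_GS)/R = (13.7 − 2.4) / 8.81 = 1.28 mA.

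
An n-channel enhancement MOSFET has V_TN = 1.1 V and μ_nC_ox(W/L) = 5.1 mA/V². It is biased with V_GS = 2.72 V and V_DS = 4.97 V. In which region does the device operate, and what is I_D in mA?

V_ov = V_GS − V_TN = 2.72 − 1.1 = 1.62 V.
Since V_DS = 4.97 V ≥ V_ov = 1.62 V, the device is in saturation.
I_D = ½ k_n V_ov² = 0.5 × 5.1 × 1.62² = 6.69 mA.

Saturation; I_D = 6.69 mA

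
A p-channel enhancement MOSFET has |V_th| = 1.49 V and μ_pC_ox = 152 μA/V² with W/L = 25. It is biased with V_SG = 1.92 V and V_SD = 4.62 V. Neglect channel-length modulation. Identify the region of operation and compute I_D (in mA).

Saturation; I_D = 0.351 mA

k_p = μ_pC_ox · (W/L) = 3.8 mA/V².
V_ov = V_SG − |V_th| = 1.92 − 1.49 = 0.43 V.
Since V_SD = 4.62 V ≥ V_ov = 0.43 V, the device is in saturation.
I_D = ½ k_p V_ov² = 0.5 × 3.8 × 0.43² = 0.351 mA.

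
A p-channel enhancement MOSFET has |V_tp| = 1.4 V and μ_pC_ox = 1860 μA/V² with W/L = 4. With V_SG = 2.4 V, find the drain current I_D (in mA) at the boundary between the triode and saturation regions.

I_D = 3.72 mA

At the boundary V_SD = V_ov = V_SG − |V_tp| = 2.4 − 1.4 = 1 V.
k_p = μ_pC_ox · (W/L) = 7.44 mA/V².
I_D = ½ k_p V_ov² = 0.5 × 7.44 × 1² = 3.72 mA.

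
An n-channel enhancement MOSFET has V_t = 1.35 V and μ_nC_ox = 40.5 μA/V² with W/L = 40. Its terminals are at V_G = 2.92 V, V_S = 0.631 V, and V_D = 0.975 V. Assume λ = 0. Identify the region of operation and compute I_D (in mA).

Triode; I_D = 0.427 mA

V_GS = V_G − V_S = 2.92 − 0.631 = 2.29 V; V_DS = V_D − V_S = 0.975 − 0.631 = 0.344 V.
k_n = μ_nC_ox · (W/L) = 1.62 mA/V².
V_ov = V_GS − V_t = 2.29 − 1.35 = 0.939 V.
Since V_DS = 0.344 V < V_ov = 0.939 V, the device is in the triode region.
I_D = k_n [V_ov · V_DS − ½ V_DS²] = 1.62 × [0.939 × 0.344 − 0.5 × 0.344²] = 0.427 mA.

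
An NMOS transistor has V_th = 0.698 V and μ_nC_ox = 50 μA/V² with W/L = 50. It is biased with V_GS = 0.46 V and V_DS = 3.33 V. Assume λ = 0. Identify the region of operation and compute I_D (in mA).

V_GS = 0.46 V < V_th = 0.698 V, so the transistor is in cutoff.

Cutoff; I_D = 0 mA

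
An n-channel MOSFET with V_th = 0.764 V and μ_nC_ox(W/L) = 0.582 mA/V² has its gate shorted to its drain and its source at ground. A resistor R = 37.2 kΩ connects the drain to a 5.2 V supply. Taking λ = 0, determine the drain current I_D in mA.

I_D = 0.103 mA

With gate tied to drain, V_GS = V_DS ≥ V_GS − V_th, so the device is in saturation.
KCL at the drain: ½ k_n (V_GS − V_th)² = (V_DD − V_GS)/R.
Let x = V_GS − 0.764. Then 10.8 x² + x − 4.436 = 0, giving x = 0.596 V (positive root), so V_GS = 1.36 V.
I_D = (V_DD − V_GS)/R = (5.2 − 1.36) / 37.2 = 0.103 mA.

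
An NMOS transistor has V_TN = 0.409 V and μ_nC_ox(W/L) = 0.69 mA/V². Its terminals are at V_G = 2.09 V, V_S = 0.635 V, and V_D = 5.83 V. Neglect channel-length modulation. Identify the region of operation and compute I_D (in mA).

Saturation; I_D = 0.377 mA

V_GS = V_G − V_S = 2.09 − 0.635 = 1.45 V; V_DS = V_D − V_S = 5.83 − 0.635 = 5.2 V.
V_ov = V_GS − V_TN = 1.45 − 0.409 = 1.05 V.
Since V_DS = 5.2 V ≥ V_ov = 1.05 V, the device is in saturation.
I_D = ½ k_n V_ov² = 0.5 × 0.69 × 1.05² = 0.377 mA.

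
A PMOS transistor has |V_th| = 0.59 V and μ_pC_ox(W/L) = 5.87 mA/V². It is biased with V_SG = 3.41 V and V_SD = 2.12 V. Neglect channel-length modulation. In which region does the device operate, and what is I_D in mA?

V_ov = V_SG − |V_th| = 3.41 − 0.59 = 2.82 V.
Since V_SD = 2.12 V < V_ov = 2.82 V, the device is in the triode region.
I_D = k_p [V_ov · V_SD − ½ V_SD²] = 5.87 × [2.82 × 2.12 − 0.5 × 2.12²] = 21.9 mA.

Triode; I_D = 21.9 mA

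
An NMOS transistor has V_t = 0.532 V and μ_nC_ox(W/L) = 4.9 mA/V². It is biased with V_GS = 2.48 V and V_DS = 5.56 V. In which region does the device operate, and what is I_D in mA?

V_ov = V_GS − V_t = 2.48 − 0.532 = 1.95 V.
Since V_DS = 5.56 V ≥ V_ov = 1.95 V, the device is in saturation.
I_D = ½ k_n V_ov² = 0.5 × 4.9 × 1.95² = 9.3 mA.

Saturation; I_D = 9.30 mA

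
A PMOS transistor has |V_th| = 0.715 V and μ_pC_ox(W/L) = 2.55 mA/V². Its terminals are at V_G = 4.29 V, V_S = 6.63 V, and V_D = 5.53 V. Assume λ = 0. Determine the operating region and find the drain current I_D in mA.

Triode; I_D = 3.02 mA

V_SG = V_S − V_G = 6.63 − 4.29 = 2.34 V; V_SD = V_S − V_D = 6.63 − 5.53 = 1.1 V.
V_ov = V_SG − |V_th| = 2.34 − 0.715 = 1.62 V.
Since V_SD = 1.1 V < V_ov = 1.62 V, the device is in the triode region.
I_D = k_p [V_ov · V_SD − ½ V_SD²] = 2.55 × [1.62 × 1.1 − 0.5 × 1.1²] = 3.02 mA.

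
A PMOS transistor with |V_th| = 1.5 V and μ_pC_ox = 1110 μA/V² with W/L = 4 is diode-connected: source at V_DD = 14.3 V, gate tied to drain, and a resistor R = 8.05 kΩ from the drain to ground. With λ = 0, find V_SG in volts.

With gate tied to drain, V_SG = V_SD ≥ V_SG − |V_th|, so the device is in saturation.
k_p = μ_pC_ox · (W/L) = 4.44 mA/V².
KCL at the drain: ½ k_p (V_SG − |V_th|)² = (V_DD − V_SG)/R.
Let x = V_SG − 1.5. Then 17.9 x² + x − 12.8 = 0, giving x = 0.819 V (positive root), so V_SG = 2.32 V.
I_D = (V_DD − V_SG)/R = (14.3 − 2.32) / 8.05 = 1.49 mA.

V_SG = 2.32 V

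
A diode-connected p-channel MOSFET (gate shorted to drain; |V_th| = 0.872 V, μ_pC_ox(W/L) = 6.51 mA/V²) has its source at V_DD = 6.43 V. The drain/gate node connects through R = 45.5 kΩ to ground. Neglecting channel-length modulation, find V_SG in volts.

With gate tied to drain, V_SG = V_SD ≥ V_SG − |V_th|, so the device is in saturation.
KCL at the drain: ½ k_p (V_SG − |V_th|)² = (V_DD − V_SG)/R.
Let x = V_SG − 0.872. Then 148 x² + x − 5.558 = 0, giving x = 0.19 V (positive root), so V_SG = 1.06 V.
I_D = (V_DD − V_SG)/R = (6.43 − 1.06) / 45.5 = 0.118 mA.

V_SG = 1.06 V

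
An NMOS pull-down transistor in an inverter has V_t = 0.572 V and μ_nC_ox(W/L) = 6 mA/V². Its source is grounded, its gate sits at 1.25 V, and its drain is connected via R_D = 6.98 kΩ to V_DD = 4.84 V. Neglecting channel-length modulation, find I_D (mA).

V_GS = V_G = 1.25 V, so V_ov = 1.25 − 0.572 = 0.678 V.
Assume saturation: I_D = ½ k_n V_ov² = 0.5 × 6 × 0.678² = 1.38 mA, giving V_DS = V_DD − I_D R_D = 4.84 − 1.38 × 6.98 = -4.79 V.
But -4.79 V < V_ov = 0.678 V, so the device is actually in triode.
In triode I_D = k_n[V_ov V_DS − ½ V_DS²] and I_D = (V_DD − V_DS)/R_D. Equating: 20.9 V_DS² − 29.39 V_DS + 4.84 = 0, giving V_DS = 0.191 V (the root below V_ov).
I_D = (4.84 − 0.191) / 6.98 = 0.666 mA.

I_D = 0.666 mA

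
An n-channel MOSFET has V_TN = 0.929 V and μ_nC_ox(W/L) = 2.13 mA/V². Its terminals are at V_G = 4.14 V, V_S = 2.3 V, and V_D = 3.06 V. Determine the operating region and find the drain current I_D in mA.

Triode; I_D = 0.860 mA

V_GS = V_G − V_S = 4.14 − 2.3 = 1.84 V; V_DS = V_D − V_S = 3.06 − 2.3 = 0.76 V.
V_ov = V_GS − V_TN = 1.84 − 0.929 = 0.911 V.
Since V_DS = 0.76 V < V_ov = 0.911 V, the device is in the triode region.
I_D = k_n [V_ov · V_DS − ½ V_DS²] = 2.13 × [0.911 × 0.76 − 0.5 × 0.76²] = 0.86 mA.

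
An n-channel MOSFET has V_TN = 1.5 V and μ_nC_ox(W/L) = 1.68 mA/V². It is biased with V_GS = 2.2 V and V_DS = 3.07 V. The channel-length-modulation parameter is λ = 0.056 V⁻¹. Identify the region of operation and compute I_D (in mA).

V_ov = V_GS − V_TN = 2.2 − 1.5 = 0.7 V.
Since V_DS = 3.07 V ≥ V_ov = 0.7 V, the device is in saturation.
I_D = ½ k_n V_ov² (1 + λ V_DS) = 0.5 × 1.68 × 0.7² × (1 + 0.056 × 3.07) = 0.482 mA.

Saturation; I_D = 0.482 mA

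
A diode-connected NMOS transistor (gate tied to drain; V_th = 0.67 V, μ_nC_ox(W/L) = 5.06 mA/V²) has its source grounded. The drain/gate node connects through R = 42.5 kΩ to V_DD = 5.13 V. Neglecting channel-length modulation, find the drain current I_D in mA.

With gate tied to drain, V_GS = V_DS ≥ V_GS − V_th, so the device is in saturation.
KCL at the drain: ½ k_n (V_GS − V_th)² = (V_DD − V_GS)/R.
Let x = V_GS − 0.67. Then 108 x² + x − 4.46 = 0, giving x = 0.199 V (positive root), so V_GS = 0.869 V.
I_D = (V_DD − V_GS)/R = (5.13 − 0.869) / 42.5 = 0.1 mA.

I_D = 0.100 mA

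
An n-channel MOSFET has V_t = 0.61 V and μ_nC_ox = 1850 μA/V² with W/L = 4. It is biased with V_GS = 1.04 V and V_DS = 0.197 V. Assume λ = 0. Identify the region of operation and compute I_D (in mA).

k_n = μ_nC_ox · (W/L) = 7.4 mA/V².
V_ov = V_GS − V_t = 1.04 − 0.61 = 0.43 V.
Since V_DS = 0.197 V < V_ov = 0.43 V, the device is in the triode region.
I_D = k_n [V_ov · V_DS − ½ V_DS²] = 7.4 × [0.43 × 0.197 − 0.5 × 0.197²] = 0.483 mA.

Triode; I_D = 0.483 mA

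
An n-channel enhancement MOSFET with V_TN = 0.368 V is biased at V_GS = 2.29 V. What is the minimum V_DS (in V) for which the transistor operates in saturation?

The boundary between triode and saturation is V_DS = V_GS − V_TN = V_ov.
V_ov = 2.29 − 0.368 = 1.92 V.

V_DS,sat = 1.92 V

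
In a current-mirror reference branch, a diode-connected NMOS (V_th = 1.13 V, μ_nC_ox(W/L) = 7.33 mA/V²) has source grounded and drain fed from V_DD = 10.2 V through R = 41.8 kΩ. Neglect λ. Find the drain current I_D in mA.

I_D = 0.211 mA

With gate tied to drain, V_GS = V_DS ≥ V_GS − V_th, so the device is in saturation.
KCL at the drain: ½ k_n (V_GS − V_th)² = (V_DD − V_GS)/R.
Let x = V_GS − 1.13. Then 153 x² + x − 9.07 = 0, giving x = 0.24 V (positive root), so V_GS = 1.37 V.
I_D = (V_DD − V_GS)/R = (10.2 − 1.37) / 41.8 = 0.211 mA.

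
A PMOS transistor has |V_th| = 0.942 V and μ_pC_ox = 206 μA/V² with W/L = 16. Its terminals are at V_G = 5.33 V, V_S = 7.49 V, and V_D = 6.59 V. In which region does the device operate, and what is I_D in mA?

V_SG = V_S − V_G = 7.49 − 5.33 = 2.16 V; V_SD = V_S − V_D = 7.49 − 6.59 = 0.9 V.
k_p = μ_pC_ox · (W/L) = 3.296 mA/V².
V_ov = V_SG − |V_th| = 2.16 − 0.942 = 1.22 V.
Since V_SD = 0.9 V < V_ov = 1.22 V, the device is in the triode region.
I_D = k_p [V_ov · V_SD − ½ V_SD²] = 3.296 × [1.22 × 0.9 − 0.5 × 0.9²] = 2.28 mA.

Triode; I_D = 2.28 mA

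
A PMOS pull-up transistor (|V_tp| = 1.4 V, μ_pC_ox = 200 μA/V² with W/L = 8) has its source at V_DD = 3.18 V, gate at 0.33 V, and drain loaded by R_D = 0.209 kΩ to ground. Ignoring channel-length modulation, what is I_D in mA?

I_D = 1.68 mA

V_SG = V_DD − V_G = 3.18 − 0.33 = 2.85 V, so V_ov = 2.85 − 1.4 = 1.45 V.
k_p = μ_pC_ox · (W/L) = 1.6 mA/V².
Assume saturation: I_D = ½ k_p V_ov² = 0.5 × 1.6 × 1.45² = 1.68 mA, giving V_SD = V_DD − I_D R_D = 3.18 − 1.68 × 0.209 = 2.83 V.
V_SD = 2.83 V ≥ V_ov = 1.45 V, confirming saturation.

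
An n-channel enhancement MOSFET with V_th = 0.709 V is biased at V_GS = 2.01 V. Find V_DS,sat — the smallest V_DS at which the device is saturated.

The boundary between triode and saturation is V_DS = V_GS − V_th = V_ov.
V_ov = 2.01 − 0.709 = 1.3 V.

V_DS,sat = 1.30 V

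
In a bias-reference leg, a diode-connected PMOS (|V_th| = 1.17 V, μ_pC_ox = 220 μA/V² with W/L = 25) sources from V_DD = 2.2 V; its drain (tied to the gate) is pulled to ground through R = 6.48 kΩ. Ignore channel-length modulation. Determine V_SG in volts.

With gate tied to drain, V_SG = V_SD ≥ V_SG − |V_th|, so the device is in saturation.
k_p = μ_pC_ox · (W/L) = 5.5 mA/V².
KCL at the drain: ½ k_p (V_SG − |V_th|)² = (V_DD − V_SG)/R.
Let x = V_SG − 1.17. Then 17.8 x² + x − 1.03 = 0, giving x = 0.214 V (positive root), so V_SG = 1.38 V.
I_D = (V_DD − V_SG)/R = (2.2 − 1.38) / 6.48 = 0.126 mA.

V_SG = 1.38 V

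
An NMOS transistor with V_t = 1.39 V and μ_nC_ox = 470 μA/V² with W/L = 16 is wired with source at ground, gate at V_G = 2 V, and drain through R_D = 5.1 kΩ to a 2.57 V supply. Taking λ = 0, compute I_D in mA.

I_D = 0.481 mA

V_GS = V_G = 2 V, so V_ov = 2 − 1.39 = 0.61 V.
k_n = μ_nC_ox · (W/L) = 7.52 mA/V².
Assume saturation: I_D = ½ k_n V_ov² = 0.5 × 7.52 × 0.61² = 1.4 mA, giving V_DS = V_DD − I_D R_D = 2.57 − 1.4 × 5.1 = -4.57 V.
But -4.57 V < V_ov = 0.61 V, so the device is actually in triode.
In triode I_D = k_n[V_ov V_DS − ½ V_DS²] and I_D = (V_DD − V_DS)/R_D. Equating: 19.2 V_DS² − 24.39 V_DS + 2.57 = 0, giving V_DS = 0.116 V (the root below V_ov).
I_D = (2.57 − 0.116) / 5.1 = 0.481 mA.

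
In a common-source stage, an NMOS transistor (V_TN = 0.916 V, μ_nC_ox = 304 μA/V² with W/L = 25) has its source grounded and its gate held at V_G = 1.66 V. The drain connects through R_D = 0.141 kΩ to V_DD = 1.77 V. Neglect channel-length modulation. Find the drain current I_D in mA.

I_D = 2.10 mA

V_GS = V_G = 1.66 V, so V_ov = 1.66 − 0.916 = 0.744 V.
k_n = μ_nC_ox · (W/L) = 7.6 mA/V².
Assume saturation: I_D = ½ k_n V_ov² = 0.5 × 7.6 × 0.744² = 2.1 mA, giving V_DS = V_DD − I_D R_D = 1.77 − 2.1 × 0.141 = 1.47 V.
V_DS = 1.47 V ≥ V_ov = 0.744 V, confirming saturation.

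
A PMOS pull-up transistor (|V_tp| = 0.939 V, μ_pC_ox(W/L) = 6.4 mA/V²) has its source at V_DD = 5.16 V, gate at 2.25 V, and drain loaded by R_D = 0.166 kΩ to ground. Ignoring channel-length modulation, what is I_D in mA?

V_SG = V_DD − V_G = 5.16 − 2.25 = 2.91 V, so V_ov = 2.91 − 0.939 = 1.97 V.
Assume saturation: I_D = ½ k_p V_ov² = 0.5 × 6.4 × 1.97² = 12.4 mA, giving V_SD = V_DD − I_D R_D = 5.16 − 12.4 × 0.166 = 3.1 V.
V_SD = 3.1 V ≥ V_ov = 1.97 V, confirming saturation.

I_D = 12.4 mA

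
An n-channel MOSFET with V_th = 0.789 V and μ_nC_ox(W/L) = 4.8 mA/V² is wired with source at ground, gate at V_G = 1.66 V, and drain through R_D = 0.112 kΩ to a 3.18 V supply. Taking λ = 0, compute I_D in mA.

V_GS = V_G = 1.66 V, so V_ov = 1.66 − 0.789 = 0.871 V.
Assume saturation: I_D = ½ k_n V_ov² = 0.5 × 4.8 × 0.871² = 1.82 mA, giving V_DS = V_DD − I_D R_D = 3.18 − 1.82 × 0.112 = 2.98 V.
V_DS = 2.98 V ≥ V_ov = 0.871 V, confirming saturation.

I_D = 1.82 mA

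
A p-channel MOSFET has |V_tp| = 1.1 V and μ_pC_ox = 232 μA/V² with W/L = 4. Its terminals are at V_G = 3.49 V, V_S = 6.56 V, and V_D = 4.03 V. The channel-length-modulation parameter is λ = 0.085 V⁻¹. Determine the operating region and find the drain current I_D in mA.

Saturation; I_D = 2.19 mA

V_SG = V_S − V_G = 6.56 − 3.49 = 3.07 V; V_SD = V_S − V_D = 6.56 − 4.03 = 2.53 V.
k_p = μ_pC_ox · (W/L) = 0.928 mA/V².
V_ov = V_SG − |V_tp| = 3.07 − 1.1 = 1.97 V.
Since V_SD = 2.53 V ≥ V_ov = 1.97 V, the device is in saturation.
I_D = ½ k_p V_ov² (1 + λ V_SD) = 0.5 × 0.928 × 1.97² × (1 + 0.085 × 2.53) = 2.19 mA.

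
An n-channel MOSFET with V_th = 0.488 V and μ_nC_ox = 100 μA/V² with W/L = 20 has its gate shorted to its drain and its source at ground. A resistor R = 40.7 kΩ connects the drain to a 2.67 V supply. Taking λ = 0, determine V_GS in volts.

With gate tied to drain, V_GS = V_DS ≥ V_GS − V_th, so the device is in saturation.
k_n = μ_nC_ox · (W/L) = 2 mA/V².
KCL at the drain: ½ k_n (V_GS − V_th)² = (V_DD − V_GS)/R.
Let x = V_GS − 0.488. Then 40.7 x² + x − 2.182 = 0, giving x = 0.22 V (positive root), so V_GS = 0.708 V.
I_D = (V_DD − V_GS)/R = (2.67 − 0.708) / 40.7 = 0.0482 mA.

V_GS = 0.708 V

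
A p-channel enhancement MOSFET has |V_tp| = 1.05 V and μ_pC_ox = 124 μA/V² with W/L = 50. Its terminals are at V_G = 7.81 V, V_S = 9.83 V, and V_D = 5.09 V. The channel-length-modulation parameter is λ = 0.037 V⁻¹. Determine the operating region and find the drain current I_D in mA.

Saturation; I_D = 3.43 mA

V_SG = V_S − V_G = 9.83 − 7.81 = 2.02 V; V_SD = V_S − V_D = 9.83 − 5.09 = 4.74 V.
k_p = μ_pC_ox · (W/L) = 6.2 mA/V².
V_ov = V_SG − |V_tp| = 2.02 − 1.05 = 0.97 V.
Since V_SD = 4.74 V ≥ V_ov = 0.97 V, the device is in saturation.
I_D = ½ k_p V_ov² (1 + λ V_SD) = 0.5 × 6.2 × 0.97² × (1 + 0.037 × 4.74) = 3.43 mA.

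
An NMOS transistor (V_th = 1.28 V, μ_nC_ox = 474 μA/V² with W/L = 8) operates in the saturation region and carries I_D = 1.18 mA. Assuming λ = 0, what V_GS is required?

V_GS = 2.07 V

k_n = μ_nC_ox · (W/L) = 3.792 mA/V².
In saturation I_D = ½ k_n (V_GS − V_th)², so V_GS − V_th = √(2 I_D / k_n) = √(2 × 1.18 / 3.792) = 0.789 V.
V_GS = 1.28 + 0.789 = 2.07 V.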